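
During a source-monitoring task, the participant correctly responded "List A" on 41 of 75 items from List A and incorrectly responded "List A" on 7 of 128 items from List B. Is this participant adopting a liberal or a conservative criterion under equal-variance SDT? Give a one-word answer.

conservative

z(H) = 0.117, z(FA) = -1.601
c = −½·(z(H) + z(FA)) = 0.742
c > 0 → conservative criterion (biased toward responding “no”).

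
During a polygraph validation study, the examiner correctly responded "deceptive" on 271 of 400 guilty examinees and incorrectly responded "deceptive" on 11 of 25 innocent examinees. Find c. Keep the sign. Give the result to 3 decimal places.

H = 271/400 = 0.6775
FA = 11/25 = 0.4400
z(H) = z(0.6775) = 0.4607
z(FA) = z(0.4400) = -0.1510
c = −½·[z(H) + z(FA)] = −0.5 × (0.4607 + (-0.1510)) = -0.15485
c < 0: the examiner has a liberal response bias.

c = -0.155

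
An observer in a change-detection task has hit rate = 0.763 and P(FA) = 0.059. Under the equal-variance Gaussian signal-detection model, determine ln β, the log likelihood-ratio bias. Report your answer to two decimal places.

z(0.763) = 0.716, z(0.059) = -1.563
ln β = −½·[z(H)² − z(FA)²] = −0.5 × (0.513 − 2.443) = 0.965

ln β = 0.97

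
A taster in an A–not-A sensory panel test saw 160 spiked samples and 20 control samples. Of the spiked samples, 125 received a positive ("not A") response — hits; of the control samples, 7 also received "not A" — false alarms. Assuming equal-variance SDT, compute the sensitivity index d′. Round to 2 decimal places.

H = 125/160 = 0.7812
FA = 7/20 = 0.3500
z(H) = 0.7763
z(FA) = -0.3853
d' = z(H) − z(FA) = 0.7763 − (-0.3853) = 1.1616

d′ = 1.16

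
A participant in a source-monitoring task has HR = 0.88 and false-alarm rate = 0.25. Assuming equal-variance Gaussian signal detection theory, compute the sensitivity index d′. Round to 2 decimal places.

z(H) = 1.1750
z(FA) = -0.6745
d' = z(H) − z(FA) = 1.1750 − (-0.6745) = 1.8495

d′ = 1.85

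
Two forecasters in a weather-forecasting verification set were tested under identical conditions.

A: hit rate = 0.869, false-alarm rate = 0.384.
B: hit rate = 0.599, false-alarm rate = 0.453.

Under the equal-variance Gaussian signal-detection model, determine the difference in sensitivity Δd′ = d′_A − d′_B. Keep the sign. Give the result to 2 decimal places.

A: z(0.869) = 1.122, z(0.384) = -0.295, d' = 1.417
B: z(0.599) = 0.251, z(0.453) = -0.118, d' = 0.369
Δd' = d'_A − d'_B = 1.417 − 0.369 = 1.048
A has the higher sensitivity.

Δd′ = 1.05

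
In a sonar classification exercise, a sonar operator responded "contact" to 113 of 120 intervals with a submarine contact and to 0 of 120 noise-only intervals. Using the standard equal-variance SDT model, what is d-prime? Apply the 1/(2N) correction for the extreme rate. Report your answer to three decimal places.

d-prime = 4.207

The false-alarm rate is 0/120 = 0, so apply the 1/(2N) correction: FA → 1/(2·120) = 0.00417.
z(H) = z(0.94167) = 1.5689
z(FA) = z(0.00417) = -2.6380
d' = 1.5689 − (-2.6380) = 4.2069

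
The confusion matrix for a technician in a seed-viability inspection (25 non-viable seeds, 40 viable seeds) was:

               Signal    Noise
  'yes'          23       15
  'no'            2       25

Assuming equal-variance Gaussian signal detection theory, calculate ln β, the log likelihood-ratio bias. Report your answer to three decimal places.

ln β = -0.936

H = 23/25 = 0.9200
FA = 15/40 = 0.3750
z(H) = 1.4051
z(FA) = -0.3186
ln β = −½·[z(H)² − z(FA)²] = −0.5 × (1.9743 − 0.1015) = -0.9364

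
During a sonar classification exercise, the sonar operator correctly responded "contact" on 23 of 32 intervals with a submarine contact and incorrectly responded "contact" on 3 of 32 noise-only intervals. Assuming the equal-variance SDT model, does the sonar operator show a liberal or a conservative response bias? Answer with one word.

z(H) = 0.579, z(FA) = -1.318
c = −½·(z(H) + z(FA)) = 0.3695
c > 0 → conservative criterion (biased toward responding “no”).

conservative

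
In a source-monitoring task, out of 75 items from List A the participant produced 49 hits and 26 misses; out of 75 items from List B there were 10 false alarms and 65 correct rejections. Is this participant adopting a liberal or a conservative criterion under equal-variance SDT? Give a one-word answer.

z(H) = 0.394, z(FA) = -1.111
c = −½·(z(H) + z(FA)) = 0.3585
c > 0 → conservative criterion (biased toward responding “no”).

conservative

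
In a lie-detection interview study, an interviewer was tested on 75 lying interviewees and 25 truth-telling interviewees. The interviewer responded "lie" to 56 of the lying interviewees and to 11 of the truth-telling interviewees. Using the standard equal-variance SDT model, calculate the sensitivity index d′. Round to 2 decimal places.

H = 56/75 = 0.7467
FA = 11/25 = 0.4400
Φ⁻¹(H) = 0.6641
Φ⁻¹(FA) = -0.1510
d' = z(H) − z(FA) = 0.6641 − (-0.1510) = 0.8151

d′ = 0.82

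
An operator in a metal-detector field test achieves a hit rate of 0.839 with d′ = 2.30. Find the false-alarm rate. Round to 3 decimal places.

z(hit rate) = z(0.839) = 0.9904
z(FA) = z(H) − d' = 0.9904 − 2.30 = -1.3096
false-alarm rate = Φ(-1.3096) = 0.0952

false-alarm rate = 0.095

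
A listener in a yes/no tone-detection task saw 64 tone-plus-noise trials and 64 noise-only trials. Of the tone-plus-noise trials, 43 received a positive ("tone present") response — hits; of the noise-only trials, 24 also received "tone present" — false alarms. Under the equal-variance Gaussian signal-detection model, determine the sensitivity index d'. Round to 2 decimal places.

d' = 0.76

H = 43/64 = 0.6719
FA = 24/64 = 0.3750
z(H) = z(0.6719) = 0.445
z(FA) = z(0.3750) = -0.319
d' = z(H) − z(FA) = 0.445 − (-0.319) = 0.764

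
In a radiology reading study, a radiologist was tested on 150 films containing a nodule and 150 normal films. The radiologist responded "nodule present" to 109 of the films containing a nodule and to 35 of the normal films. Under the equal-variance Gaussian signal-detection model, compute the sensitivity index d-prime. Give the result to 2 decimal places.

H = 109/150 = 0.7267
FA = 35/150 = 0.2333
z(H) = z(0.7267) = 0.603
z(FA) = z(0.2333) = -0.728
d' = z(H) − z(FA) = 0.603 − (-0.728) = 1.331

d-prime = 1.33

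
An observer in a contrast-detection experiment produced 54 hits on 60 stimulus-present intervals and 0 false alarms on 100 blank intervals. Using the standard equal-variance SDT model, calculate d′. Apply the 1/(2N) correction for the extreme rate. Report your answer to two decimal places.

The false-alarm rate is 0/100 = 0, so apply the 1/(2N) correction: FA → 1/(2·100) = 0.00500.
z(H) = z(0.90000) = 1.282
z(FA) = z(0.00500) = -2.576
d' = 1.282 − (-2.576) = 3.858

d′ = 3.86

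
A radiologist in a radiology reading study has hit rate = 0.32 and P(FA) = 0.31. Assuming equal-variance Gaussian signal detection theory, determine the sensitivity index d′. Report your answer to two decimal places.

d′ = 0.03

z(H) = z(0.32) = -0.468
z(FA) = z(0.31) = -0.496
d' = z(H) − z(FA) = -0.468 − (-0.496) = 0.028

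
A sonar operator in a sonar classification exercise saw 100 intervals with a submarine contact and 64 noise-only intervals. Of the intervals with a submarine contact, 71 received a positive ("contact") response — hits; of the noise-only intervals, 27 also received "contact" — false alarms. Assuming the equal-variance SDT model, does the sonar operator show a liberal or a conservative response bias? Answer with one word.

liberal

z(H) = 0.553, z(FA) = -0.197
c = −½·(z(H) + z(FA)) = -0.178
c < 0 → liberal criterion (biased toward responding “yes”).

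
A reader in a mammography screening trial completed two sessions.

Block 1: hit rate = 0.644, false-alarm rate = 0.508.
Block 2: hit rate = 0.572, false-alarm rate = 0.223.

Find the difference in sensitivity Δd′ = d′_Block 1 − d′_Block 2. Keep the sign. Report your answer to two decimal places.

Δd′ = -0.59

Block 1: z(0.644) = 0.369, z(0.508) = 0.020, d' = 0.349
Block 2: z(0.572) = 0.181, z(0.223) = -0.762, d' = 0.943
Δd' = d'_Block 1 − d'_Block 2 = 0.349 − 0.943 = -0.594
Block 2 has the higher sensitivity.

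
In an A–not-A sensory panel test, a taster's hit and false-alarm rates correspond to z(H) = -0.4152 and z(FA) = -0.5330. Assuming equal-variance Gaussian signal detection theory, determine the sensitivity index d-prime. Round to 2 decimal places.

d' = z(H) − z(FA) = -0.4152 − (-0.5330) = 0.1178

d-prime = 0.12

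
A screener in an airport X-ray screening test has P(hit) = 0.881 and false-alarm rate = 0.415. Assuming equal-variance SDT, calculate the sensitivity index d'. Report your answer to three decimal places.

d' = 1.395

z(0.881) = 1.1800, z(0.415) = -0.2147
d' = z(H) − z(FA) = 1.1800 − (-0.2147) = 1.3947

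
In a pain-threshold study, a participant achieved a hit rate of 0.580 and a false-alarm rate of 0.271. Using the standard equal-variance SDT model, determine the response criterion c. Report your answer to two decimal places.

z(0.580) = 0.2019, z(0.271) = -0.6098
c = −½·[z(H) + z(FA)] = −0.5 × (0.2019 + (-0.6098)) = 0.20395

c = 0.20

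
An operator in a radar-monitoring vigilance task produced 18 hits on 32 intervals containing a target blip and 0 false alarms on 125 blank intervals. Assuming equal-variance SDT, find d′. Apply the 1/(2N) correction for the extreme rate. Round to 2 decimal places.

d′ = 2.81

The false-alarm rate is 0/125 = 0, so apply the 1/(2N) correction: FA → 1/(2·125) = 0.00400.
z(H) = z(0.56250) = 0.157
z(FA) = z(0.00400) = -2.652
d' = 0.157 − (-2.652) = 2.809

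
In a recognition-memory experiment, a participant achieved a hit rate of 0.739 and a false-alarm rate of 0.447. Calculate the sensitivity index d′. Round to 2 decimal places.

d′ = 0.77

Φ⁻¹(H) = Φ⁻¹(0.739) = 0.6403
Φ⁻¹(FA) = Φ⁻¹(0.447) = -0.1332
d' = z(H) − z(FA) = 0.6403 − (-0.1332) = 0.7735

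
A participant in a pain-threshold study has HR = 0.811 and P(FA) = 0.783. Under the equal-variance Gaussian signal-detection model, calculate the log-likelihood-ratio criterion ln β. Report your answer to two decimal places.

ln β = -0.08

Φ⁻¹(H) = 0.882
Φ⁻¹(FA) = 0.782
ln β = −½·[z(H)² − z(FA)²] = −0.5 × (0.778 − 0.612) = -0.083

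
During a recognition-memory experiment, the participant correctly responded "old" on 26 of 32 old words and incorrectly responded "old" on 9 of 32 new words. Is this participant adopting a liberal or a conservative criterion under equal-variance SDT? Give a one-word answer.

z(H) = 0.887, z(FA) = -0.579
c = −½·(z(H) + z(FA)) = -0.154
c < 0 → liberal criterion (biased toward responding “yes”).

liberal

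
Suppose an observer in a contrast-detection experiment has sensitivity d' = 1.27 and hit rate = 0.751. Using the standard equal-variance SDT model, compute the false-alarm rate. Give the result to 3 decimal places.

false-alarm rate = 0.277

z(hit rate) = z(0.751) = 0.6776
z(FA) = z(H) − d' = 0.6776 − 1.27 = -0.5924
false-alarm rate = Φ(-0.5924) = 0.2768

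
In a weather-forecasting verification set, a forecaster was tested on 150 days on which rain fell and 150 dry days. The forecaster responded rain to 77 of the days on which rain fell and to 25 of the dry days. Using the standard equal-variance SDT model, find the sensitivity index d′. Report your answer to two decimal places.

H = 77/150 = 0.5133
FA = 25/150 = 0.1667
z(H) = 0.033
z(FA) = -0.967
d' = z(H) − z(FA) = 0.033 − (-0.967) = 1.000

d′ = 1.00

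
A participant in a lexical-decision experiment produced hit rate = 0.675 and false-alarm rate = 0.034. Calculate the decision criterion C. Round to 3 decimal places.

Φ⁻¹(0.675) = 0.4538, Φ⁻¹(0.034) = -1.8250
c = −½·[z(H) + z(FA)] = −0.5 × (0.4538 + (-1.8250)) = 0.6856

C = 0.686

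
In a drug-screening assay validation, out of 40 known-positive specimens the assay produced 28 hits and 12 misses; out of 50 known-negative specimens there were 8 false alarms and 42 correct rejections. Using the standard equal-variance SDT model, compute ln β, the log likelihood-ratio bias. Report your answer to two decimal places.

H = 28/40 = 0.7000
FA = 8/50 = 0.1600
Φ⁻¹(0.7000) = 0.524, Φ⁻¹(0.1600) = -0.994
ln β = −½·[z(H)² − z(FA)²] = −0.5 × (0.275 − 0.988) = 0.3565

ln β = 0.36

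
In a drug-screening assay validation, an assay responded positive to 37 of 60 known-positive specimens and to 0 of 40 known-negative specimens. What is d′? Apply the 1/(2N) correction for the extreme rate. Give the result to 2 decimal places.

d′ = 2.54

The false-alarm rate is 0/40 = 0, so apply the 1/(2N) correction: FA → 1/(2·40) = 0.01250.
z(H) = z(0.61667) = 0.297
z(FA) = z(0.01250) = -2.241
d' = 0.297 − (-2.241) = 2.538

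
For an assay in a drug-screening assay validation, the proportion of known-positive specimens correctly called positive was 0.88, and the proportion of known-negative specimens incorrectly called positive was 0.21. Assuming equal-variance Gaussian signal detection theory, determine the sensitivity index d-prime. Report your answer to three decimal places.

z(0.88) = 1.1750, z(0.21) = -0.8064
d' = z(H) − z(FA) = 1.1750 − (-0.8064) = 1.9814

d-prime = 1.981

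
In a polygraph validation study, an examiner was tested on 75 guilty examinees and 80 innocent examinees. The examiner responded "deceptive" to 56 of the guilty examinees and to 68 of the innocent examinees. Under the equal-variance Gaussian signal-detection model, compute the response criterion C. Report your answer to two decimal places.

C = -0.85

H = 56/75 = 0.7467
FA = 68/80 = 0.8500
z(0.7467) = 0.6641, z(0.8500) = 1.0364
c = −½·[z(H) + z(FA)] = −0.5 × (0.6641 + 1.0364) = -0.85025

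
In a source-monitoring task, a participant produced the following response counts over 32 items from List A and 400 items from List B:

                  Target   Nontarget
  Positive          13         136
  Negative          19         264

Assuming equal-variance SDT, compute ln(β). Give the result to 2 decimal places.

ln β = 0.06

H = 13/32 = 0.4062
FA = 136/400 = 0.3400
z(0.4062) = -0.237, z(0.3400) = -0.412
ln β = −½·[z(H)² − z(FA)²] = −0.5 × (0.056 − 0.170) = 0.057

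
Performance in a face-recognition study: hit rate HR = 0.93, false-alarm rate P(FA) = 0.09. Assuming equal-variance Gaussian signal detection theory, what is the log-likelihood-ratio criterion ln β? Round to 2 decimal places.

ln β = -0.19

Φ⁻¹(H) = Φ⁻¹(0.93) = 1.476
Φ⁻¹(FA) = Φ⁻¹(0.09) = -1.341
ln β = −½·[z(H)² − z(FA)²] = −0.5 × (2.179 − 1.798) = -0.1905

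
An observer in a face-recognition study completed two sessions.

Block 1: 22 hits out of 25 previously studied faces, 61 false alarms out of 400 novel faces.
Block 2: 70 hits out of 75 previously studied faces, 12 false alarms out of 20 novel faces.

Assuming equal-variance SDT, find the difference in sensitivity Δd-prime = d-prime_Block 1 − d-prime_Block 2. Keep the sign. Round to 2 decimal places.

Block 1: z(0.8800) = 1.175, z(0.1525) = -1.026, d' = 2.201
Block 2: z(0.9333) = 1.501, z(0.6000) = 0.253, d' = 1.248
Δd' = d'_Block 1 − d'_Block 2 = 2.201 − 1.248 = 0.953
Block 1 has the higher sensitivity.

Δd-prime = 0.95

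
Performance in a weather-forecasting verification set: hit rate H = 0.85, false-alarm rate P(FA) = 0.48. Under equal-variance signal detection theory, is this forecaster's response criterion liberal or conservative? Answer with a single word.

z(H) = 1.036, z(FA) = -0.050
c = −½·(z(H) + z(FA)) = -0.493
c < 0 → liberal criterion (biased toward responding “yes”).

liberal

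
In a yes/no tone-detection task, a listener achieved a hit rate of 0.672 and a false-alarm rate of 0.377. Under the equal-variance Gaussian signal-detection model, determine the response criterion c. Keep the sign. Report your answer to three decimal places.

Φ⁻¹(H) = 0.4454
Φ⁻¹(FA) = -0.3134
c = −½·[z(H) + z(FA)] = −0.5 × (0.4454 + (-0.3134)) = -0.0660

c = -0.066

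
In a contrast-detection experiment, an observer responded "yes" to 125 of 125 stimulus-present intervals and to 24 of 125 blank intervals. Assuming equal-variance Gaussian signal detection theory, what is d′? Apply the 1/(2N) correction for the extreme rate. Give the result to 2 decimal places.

The hit rate is 125/125 = 1, so apply the 1/(2N) correction: H → 1 − 1/(2·125) = 0.99600.
z(H) = z(0.99600) = 2.652
z(FA) = z(0.19200) = -0.871
d' = 2.652 − (-0.871) = 3.523

d′ = 3.52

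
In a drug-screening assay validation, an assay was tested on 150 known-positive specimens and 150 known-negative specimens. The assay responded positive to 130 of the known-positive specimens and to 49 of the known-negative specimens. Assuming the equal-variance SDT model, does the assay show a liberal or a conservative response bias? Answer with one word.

z(H) = 1.111, z(FA) = -0.449
c = −½·(z(H) + z(FA)) = -0.331
c < 0 → liberal criterion (biased toward responding “yes”).

liberal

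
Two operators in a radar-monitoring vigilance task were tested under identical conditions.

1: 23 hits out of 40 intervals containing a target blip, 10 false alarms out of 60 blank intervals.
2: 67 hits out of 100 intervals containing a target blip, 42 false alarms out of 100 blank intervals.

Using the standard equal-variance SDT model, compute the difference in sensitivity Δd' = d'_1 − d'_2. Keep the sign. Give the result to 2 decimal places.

1: z(0.5750) = 0.189, z(0.1667) = -0.967, d' = 1.156
2: z(0.6700) = 0.440, z(0.4200) = -0.202, d' = 0.642
Δd' = d'_1 − d'_2 = 1.156 − 0.642 = 0.514
1 has the higher sensitivity.

Δd' = 0.51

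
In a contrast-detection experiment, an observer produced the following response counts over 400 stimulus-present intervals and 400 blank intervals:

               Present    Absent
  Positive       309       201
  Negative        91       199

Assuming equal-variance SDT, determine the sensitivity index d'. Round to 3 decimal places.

H = 309/400 = 0.7725
FA = 201/400 = 0.5025
z(0.7725) = 0.7471, z(0.5025) = 0.0063
d' = z(H) − z(FA) = 0.7471 − 0.0063 = 0.7408

d' = 0.741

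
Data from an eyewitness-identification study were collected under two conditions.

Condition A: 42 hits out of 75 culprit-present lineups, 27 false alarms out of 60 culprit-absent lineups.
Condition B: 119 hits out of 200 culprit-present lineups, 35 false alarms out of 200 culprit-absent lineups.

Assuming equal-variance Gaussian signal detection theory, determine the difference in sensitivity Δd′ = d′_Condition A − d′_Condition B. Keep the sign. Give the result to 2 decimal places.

Δd′ = -0.90

Condition A: z(0.5600) = 0.151, z(0.4500) = -0.126, d' = 0.277
Condition B: z(0.5950) = 0.240, z(0.1750) = -0.935, d' = 1.175
Δd' = d'_Condition A − d'_Condition B = 0.277 − 1.175 = -0.898
Condition B has the higher sensitivity.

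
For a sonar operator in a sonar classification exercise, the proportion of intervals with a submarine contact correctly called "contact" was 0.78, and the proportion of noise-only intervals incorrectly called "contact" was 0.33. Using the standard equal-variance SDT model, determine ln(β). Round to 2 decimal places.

ln β = -0.20

z(H) = 0.772
z(FA) = -0.440
ln β = −½·[z(H)² − z(FA)²] = −0.5 × (0.596 − 0.194) = -0.201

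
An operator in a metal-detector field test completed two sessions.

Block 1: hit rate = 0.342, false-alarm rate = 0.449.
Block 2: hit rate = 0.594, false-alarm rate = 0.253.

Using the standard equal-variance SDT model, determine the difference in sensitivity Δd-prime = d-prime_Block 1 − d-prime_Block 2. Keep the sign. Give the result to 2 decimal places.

Block 1: z(0.342) = -0.407, z(0.449) = -0.128, d' = -0.279
Block 2: z(0.594) = 0.238, z(0.253) = -0.665, d' = 0.903
Δd' = d'_Block 1 − d'_Block 2 = -0.279 − 0.903 = -1.182
Block 2 has the higher sensitivity.

Δd-prime = -1.18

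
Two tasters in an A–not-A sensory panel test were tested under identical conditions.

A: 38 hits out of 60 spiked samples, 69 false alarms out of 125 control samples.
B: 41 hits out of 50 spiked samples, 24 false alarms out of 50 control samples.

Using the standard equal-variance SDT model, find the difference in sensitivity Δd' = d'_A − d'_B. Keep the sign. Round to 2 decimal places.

Δd' = -0.76

A: z(0.6333) = 0.341, z(0.5520) = 0.131, d' = 0.210
B: z(0.8200) = 0.915, z(0.4800) = -0.050, d' = 0.965
Δd' = d'_A − d'_B = 0.210 − 0.965 = -0.755
B has the higher sensitivity.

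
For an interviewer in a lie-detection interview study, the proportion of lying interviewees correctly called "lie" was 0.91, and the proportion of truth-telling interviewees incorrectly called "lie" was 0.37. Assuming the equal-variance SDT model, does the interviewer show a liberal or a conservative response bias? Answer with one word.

liberal

z(H) = 1.341, z(FA) = -0.332
c = −½·(z(H) + z(FA)) = -0.5045
c < 0 → liberal criterion (biased toward responding “yes”).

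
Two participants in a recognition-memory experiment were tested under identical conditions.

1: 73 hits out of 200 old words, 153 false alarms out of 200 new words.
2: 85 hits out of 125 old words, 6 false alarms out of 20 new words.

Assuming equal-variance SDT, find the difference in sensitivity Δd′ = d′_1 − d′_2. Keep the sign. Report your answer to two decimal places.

Δd′ = -2.06

1: z(0.3650) = -0.345, z(0.7650) = 0.722, d' = -1.067
2: z(0.6800) = 0.468, z(0.3000) = -0.524, d' = 0.992
Δd' = d'_1 − d'_2 = -1.067 − 0.992 = -2.059
2 has the higher sensitivity.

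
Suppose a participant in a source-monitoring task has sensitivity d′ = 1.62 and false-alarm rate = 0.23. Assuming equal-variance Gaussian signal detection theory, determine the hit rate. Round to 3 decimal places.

z(false-alarm rate) = z(0.23) = -0.7388
z(H) = z(FA) + d' = -0.7388 + 1.62 = 0.8812
hit rate = Φ(0.8812) = 0.8109

hit rate = 0.811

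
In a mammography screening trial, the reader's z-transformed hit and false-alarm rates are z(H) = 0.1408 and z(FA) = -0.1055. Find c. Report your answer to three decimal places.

c = −½·[z(H) + z(FA)] = −½·(0.1408 + (-0.1055)) = -0.01765
c < 0: the reader has a liberal response bias.

c = -0.018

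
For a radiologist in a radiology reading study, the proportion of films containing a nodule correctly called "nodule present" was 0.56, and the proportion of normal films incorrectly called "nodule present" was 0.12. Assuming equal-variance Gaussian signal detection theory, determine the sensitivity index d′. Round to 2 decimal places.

z(0.56) = 0.151, z(0.12) = -1.175
d' = z(H) − z(FA) = 0.151 − (-1.175) = 1.326

d′ = 1.33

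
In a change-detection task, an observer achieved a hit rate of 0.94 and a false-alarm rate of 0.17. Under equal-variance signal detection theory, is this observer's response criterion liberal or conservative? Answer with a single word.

liberal

z(H) = 1.555, z(FA) = -0.954
c = −½·(z(H) + z(FA)) = -0.3005
c < 0 → liberal criterion (biased toward responding “yes”).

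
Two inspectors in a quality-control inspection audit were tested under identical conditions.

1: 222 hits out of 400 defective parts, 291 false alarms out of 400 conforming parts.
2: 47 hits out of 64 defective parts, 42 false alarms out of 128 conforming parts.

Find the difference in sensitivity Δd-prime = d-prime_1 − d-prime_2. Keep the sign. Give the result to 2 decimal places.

1: z(0.5550) = 0.138, z(0.7275) = 0.605, d' = -0.467
2: z(0.7344) = 0.626, z(0.3281) = -0.445, d' = 1.071
Δd' = d'_1 − d'_2 = -0.467 − 1.071 = -1.538
2 has the higher sensitivity.

Δd-prime = -1.54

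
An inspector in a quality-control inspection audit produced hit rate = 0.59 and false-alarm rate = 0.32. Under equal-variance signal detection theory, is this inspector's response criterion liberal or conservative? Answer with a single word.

conservative

z(H) = 0.228, z(FA) = -0.468
c = −½·(z(H) + z(FA)) = 0.120
c > 0 → conservative criterion (biased toward responding “no”).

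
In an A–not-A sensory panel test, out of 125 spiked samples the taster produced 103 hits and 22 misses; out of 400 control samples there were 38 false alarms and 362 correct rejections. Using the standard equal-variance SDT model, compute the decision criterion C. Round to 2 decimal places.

H = 103/125 = 0.8240
FA = 38/400 = 0.0950
Φ⁻¹(0.8240) = 0.9307, Φ⁻¹(0.0950) = -1.3106
c = −½·[z(H) + z(FA)] = −0.5 × (0.9307 + (-1.3106)) = 0.18995

C = 0.19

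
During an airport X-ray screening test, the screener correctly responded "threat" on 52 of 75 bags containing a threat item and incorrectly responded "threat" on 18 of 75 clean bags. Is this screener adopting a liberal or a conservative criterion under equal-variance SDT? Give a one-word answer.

conservative

z(H) = 0.505, z(FA) = -0.706
c = −½·(z(H) + z(FA)) = 0.1005
c > 0 → conservative criterion (biased toward responding “no”).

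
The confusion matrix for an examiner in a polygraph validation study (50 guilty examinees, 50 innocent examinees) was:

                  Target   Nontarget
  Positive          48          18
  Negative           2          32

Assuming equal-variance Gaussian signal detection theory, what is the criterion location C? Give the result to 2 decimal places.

C = -0.70

H = 48/50 = 0.9600
FA = 18/50 = 0.3600
z(H) = 1.7507
z(FA) = -0.3585
c = −½·[z(H) + z(FA)] = −0.5 × (1.7507 + (-0.3585)) = -0.6961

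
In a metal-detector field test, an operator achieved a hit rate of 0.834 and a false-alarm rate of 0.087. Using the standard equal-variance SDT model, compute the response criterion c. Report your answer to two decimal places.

c = 0.19

Φ⁻¹(H) = Φ⁻¹(0.834) = 0.9701
Φ⁻¹(FA) = Φ⁻¹(0.087) = -1.3595
c = −½·[z(H) + z(FA)] = −0.5 × (0.9701 + (-1.3595)) = 0.1947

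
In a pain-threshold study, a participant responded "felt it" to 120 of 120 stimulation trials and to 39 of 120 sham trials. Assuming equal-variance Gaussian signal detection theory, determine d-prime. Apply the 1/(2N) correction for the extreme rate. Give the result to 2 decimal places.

The hit rate is 120/120 = 1, so apply the 1/(2N) correction: H → 1 − 1/(2·120) = 0.99583.
z(H) = z(0.99583) = 2.638
z(FA) = z(0.32500) = -0.454
d' = 2.638 − (-0.454) = 3.092

d-prime = 3.09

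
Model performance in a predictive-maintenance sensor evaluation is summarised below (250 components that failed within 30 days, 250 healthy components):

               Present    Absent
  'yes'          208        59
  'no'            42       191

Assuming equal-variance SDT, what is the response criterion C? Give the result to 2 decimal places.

C = -0.12

H = 208/250 = 0.8320
FA = 59/250 = 0.2360
Φ⁻¹(H) = 0.9621
Φ⁻¹(FA) = -0.7192
c = −½·[z(H) + z(FA)] = −0.5 × (0.9621 + (-0.7192)) = -0.12145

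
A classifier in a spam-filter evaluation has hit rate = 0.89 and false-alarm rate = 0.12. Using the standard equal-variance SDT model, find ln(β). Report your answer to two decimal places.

Φ⁻¹(H) = Φ⁻¹(0.89) = 1.227
Φ⁻¹(FA) = Φ⁻¹(0.12) = -1.175
ln β = −½·[z(H)² − z(FA)²] = −0.5 × (1.506 − 1.381) = -0.0625

ln β = -0.06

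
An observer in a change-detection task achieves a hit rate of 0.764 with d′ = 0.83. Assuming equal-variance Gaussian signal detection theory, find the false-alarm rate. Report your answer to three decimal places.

z(hit rate) = z(0.764) = 0.7192
z(FA) = z(H) − d' = 0.7192 − 0.83 = -0.1108
false-alarm rate = Φ(-0.1108) = 0.4559

false-alarm rate = 0.456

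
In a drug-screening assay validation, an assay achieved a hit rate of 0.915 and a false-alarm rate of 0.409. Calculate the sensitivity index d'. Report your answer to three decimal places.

z(H) = z(0.915) = 1.3722
z(FA) = z(0.409) = -0.2301
d' = z(H) − z(FA) = 1.3722 − (-0.2301) = 1.6023

d' = 1.602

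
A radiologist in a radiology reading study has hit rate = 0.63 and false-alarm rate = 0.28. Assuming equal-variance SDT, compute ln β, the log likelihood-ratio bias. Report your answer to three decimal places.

ln β = 0.115

Φ⁻¹(H) = Φ⁻¹(0.63) = 0.3319
Φ⁻¹(FA) = Φ⁻¹(0.28) = -0.5828
ln β = −½·[z(H)² − z(FA)²] = −0.5 × (0.1102 − 0.3397) = 0.11475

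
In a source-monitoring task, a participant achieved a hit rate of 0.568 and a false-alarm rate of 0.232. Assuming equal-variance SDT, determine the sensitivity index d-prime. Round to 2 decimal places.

d-prime = 0.90

z(0.568) = 0.171, z(0.232) = -0.732
d' = z(H) − z(FA) = 0.171 − (-0.732) = 0.903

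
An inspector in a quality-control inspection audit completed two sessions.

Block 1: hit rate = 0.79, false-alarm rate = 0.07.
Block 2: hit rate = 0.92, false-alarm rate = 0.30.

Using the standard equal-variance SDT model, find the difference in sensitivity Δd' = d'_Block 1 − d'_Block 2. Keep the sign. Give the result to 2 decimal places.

Δd' = 0.35

Block 1: z(0.79) = 0.806, z(0.07) = -1.476, d' = 2.282
Block 2: z(0.92) = 1.405, z(0.30) = -0.524, d' = 1.929
Δd' = d'_Block 1 − d'_Block 2 = 2.282 − 1.929 = 0.353
Block 1 has the higher sensitivity.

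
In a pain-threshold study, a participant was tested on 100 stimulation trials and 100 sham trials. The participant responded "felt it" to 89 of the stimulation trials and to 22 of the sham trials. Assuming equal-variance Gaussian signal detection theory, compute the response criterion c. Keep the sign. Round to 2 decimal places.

H = 89/100 = 0.8900
FA = 22/100 = 0.2200
z(H) = 1.227
z(FA) = -0.772
c = −½·[z(H) + z(FA)] = −0.5 × (1.227 + (-0.772)) = -0.2275

c = -0.23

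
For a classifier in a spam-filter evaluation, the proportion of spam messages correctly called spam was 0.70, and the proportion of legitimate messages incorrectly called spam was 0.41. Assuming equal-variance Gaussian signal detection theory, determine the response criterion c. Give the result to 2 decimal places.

c = -0.15

z(H) = z(0.70) = 0.5244
z(FA) = z(0.41) = -0.2275
c = −½·[z(H) + z(FA)] = −0.5 × (0.5244 + (-0.2275)) = -0.14845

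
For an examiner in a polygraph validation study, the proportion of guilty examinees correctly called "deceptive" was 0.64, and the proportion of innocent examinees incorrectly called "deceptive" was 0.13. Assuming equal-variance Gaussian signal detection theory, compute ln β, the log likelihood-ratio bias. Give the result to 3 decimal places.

ln β = 0.570

z(H) = 0.3585
z(FA) = -1.1264
ln β = −½·[z(H)² − z(FA)²] = −0.5 × (0.1285 − 1.2688) = 0.57015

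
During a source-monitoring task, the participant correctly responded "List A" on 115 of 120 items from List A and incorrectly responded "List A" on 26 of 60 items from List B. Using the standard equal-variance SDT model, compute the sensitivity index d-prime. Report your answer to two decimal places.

H = 115/120 = 0.9583
FA = 26/60 = 0.4333
z(H) = z(0.9583) = 1.7313
z(FA) = z(0.4333) = -0.1680
d' = z(H) − z(FA) = 1.7313 − (-0.1680) = 1.8993

d-prime = 1.90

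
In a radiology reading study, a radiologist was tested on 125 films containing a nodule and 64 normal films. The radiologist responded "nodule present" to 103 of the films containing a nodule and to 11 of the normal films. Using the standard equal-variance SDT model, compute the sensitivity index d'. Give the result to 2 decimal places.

H = 103/125 = 0.8240
FA = 11/64 = 0.1719
z(0.8240) = 0.931, z(0.1719) = -0.947
d' = z(H) − z(FA) = 0.931 − (-0.947) = 1.878

d' = 1.88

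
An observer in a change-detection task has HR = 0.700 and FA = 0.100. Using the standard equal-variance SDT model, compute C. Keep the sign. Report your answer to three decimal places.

z(H) = z(0.700) = 0.5244
z(FA) = z(0.100) = -1.2816
c = −½·[z(H) + z(FA)] = −0.5 × (0.5244 + (-1.2816)) = 0.3786
c > 0: the observer has a conservative response bias.

C = 0.379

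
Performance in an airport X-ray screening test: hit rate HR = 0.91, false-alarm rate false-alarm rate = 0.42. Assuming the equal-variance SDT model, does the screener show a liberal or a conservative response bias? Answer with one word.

liberal

z(H) = 1.341, z(FA) = -0.202
c = −½·(z(H) + z(FA)) = -0.5695
c < 0 → liberal criterion (biased toward responding “yes”).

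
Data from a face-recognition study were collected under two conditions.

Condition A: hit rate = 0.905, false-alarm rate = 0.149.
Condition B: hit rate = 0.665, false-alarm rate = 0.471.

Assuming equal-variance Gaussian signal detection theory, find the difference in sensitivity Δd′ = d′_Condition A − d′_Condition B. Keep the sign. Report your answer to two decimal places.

Condition A: z(0.905) = 1.311, z(0.149) = -1.041, d' = 2.352
Condition B: z(0.665) = 0.426, z(0.471) = -0.073, d' = 0.499
Δd' = d'_Condition A − d'_Condition B = 2.352 − 0.499 = 1.853
Condition A has the higher sensitivity.

Δd′ = 1.85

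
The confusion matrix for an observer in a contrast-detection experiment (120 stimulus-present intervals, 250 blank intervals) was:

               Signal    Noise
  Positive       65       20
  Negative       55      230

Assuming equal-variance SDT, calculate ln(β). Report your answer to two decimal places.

ln β = 0.98

H = 65/120 = 0.5417
FA = 20/250 = 0.0800
z(H) = z(0.5417) = 0.105
z(FA) = z(0.0800) = -1.405
ln β = −½·[z(H)² − z(FA)²] = −0.5 × (0.011 − 1.974) = 0.9815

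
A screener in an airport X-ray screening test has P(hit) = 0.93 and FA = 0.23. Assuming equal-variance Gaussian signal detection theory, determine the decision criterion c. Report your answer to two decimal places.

c = -0.37

z(H) = 1.476
z(FA) = -0.739
c = −½·[z(H) + z(FA)] = −0.5 × (1.476 + (-0.739)) = -0.3685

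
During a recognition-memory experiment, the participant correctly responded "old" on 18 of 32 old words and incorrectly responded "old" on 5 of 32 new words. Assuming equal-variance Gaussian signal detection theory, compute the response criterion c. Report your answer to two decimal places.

H = 18/32 = 0.5625
FA = 5/32 = 0.1562
z(H) = z(0.5625) = 0.157
z(FA) = z(0.1562) = -1.010
c = −½·[z(H) + z(FA)] = −0.5 × (0.157 + (-1.010)) = 0.4265

c = 0.43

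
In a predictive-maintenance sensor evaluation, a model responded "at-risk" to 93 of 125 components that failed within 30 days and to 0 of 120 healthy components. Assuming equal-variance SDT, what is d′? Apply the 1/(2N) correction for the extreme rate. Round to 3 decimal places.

The false-alarm rate is 0/120 = 0, so apply the 1/(2N) correction: FA → 1/(2·120) = 0.00417.
z(H) = z(0.74400) = 0.6557
z(FA) = z(0.00417) = -2.6380
d' = 0.6557 − (-2.6380) = 3.2937

d′ = 3.294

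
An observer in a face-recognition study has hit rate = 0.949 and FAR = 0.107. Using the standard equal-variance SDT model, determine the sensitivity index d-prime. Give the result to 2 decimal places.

Φ⁻¹(H) = Φ⁻¹(0.949) = 1.6352
Φ⁻¹(FA) = Φ⁻¹(0.107) = -1.2426
d' = z(H) − z(FA) = 1.6352 − (-1.2426) = 2.8778

d-prime = 2.88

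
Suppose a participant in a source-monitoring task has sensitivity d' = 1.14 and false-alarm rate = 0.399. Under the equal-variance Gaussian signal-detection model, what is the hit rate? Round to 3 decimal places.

hit rate = 0.812

z(false-alarm rate) = z(0.399) = -0.2559
z(H) = z(FA) + d' = -0.2559 + 1.14 = 0.8841
hit rate = Φ(0.8841) = 0.8117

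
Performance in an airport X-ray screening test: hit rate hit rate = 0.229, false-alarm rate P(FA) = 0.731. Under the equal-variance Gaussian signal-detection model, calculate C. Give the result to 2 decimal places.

Φ⁻¹(0.229) = -0.742, Φ⁻¹(0.731) = 0.616
c = −½·[z(H) + z(FA)] = −0.5 × (-0.742 + 0.616) = 0.063
c > 0: the screener has a conservative response bias.

C = 0.06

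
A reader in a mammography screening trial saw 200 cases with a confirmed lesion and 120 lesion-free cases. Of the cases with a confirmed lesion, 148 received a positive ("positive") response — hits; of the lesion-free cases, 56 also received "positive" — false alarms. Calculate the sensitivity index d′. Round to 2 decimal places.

d′ = 0.73

H = 148/200 = 0.7400
FA = 56/120 = 0.4667
z(H) = 0.643
z(FA) = -0.084
d' = z(H) − z(FA) = 0.643 − (-0.084) = 0.727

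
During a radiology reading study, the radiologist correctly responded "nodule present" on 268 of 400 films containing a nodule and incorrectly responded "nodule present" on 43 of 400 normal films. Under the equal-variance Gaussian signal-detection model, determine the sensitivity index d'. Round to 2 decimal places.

H = 268/400 = 0.6700
FA = 43/400 = 0.1075
z(H) = 0.440
z(FA) = -1.240
d' = z(H) − z(FA) = 0.440 − (-1.240) = 1.680

d' = 1.68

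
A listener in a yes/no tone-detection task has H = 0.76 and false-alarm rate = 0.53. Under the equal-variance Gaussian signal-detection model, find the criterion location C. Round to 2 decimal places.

z(H) = z(0.76) = 0.7063
z(FA) = z(0.53) = 0.0753
c = −½·[z(H) + z(FA)] = −0.5 × (0.7063 + 0.0753) = -0.3908

C = -0.39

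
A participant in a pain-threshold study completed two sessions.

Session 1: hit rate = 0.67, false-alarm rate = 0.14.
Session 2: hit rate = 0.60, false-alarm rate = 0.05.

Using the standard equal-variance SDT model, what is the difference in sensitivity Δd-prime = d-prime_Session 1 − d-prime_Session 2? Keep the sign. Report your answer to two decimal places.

Session 1: z(0.67) = 0.440, z(0.14) = -1.080, d' = 1.520
Session 2: z(0.60) = 0.253, z(0.05) = -1.645, d' = 1.898
Δd' = d'_Session 1 − d'_Session 2 = 1.520 − 1.898 = -0.378
Session 2 has the higher sensitivity.

Δd-prime = -0.38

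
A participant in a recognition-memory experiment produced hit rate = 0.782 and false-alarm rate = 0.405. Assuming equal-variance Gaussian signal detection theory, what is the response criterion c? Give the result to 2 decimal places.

c = -0.27

z(H) = z(0.782) = 0.779
z(FA) = z(0.405) = -0.240
c = −½·[z(H) + z(FA)] = −0.5 × (0.779 + (-0.240)) = -0.2695
c < 0: the participant has a liberal response bias.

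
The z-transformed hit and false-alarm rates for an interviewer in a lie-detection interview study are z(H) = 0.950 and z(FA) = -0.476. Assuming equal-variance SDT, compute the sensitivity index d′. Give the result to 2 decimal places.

d′ = 1.43

d' = z(H) − z(FA) = 0.950 − (-0.476) = 1.426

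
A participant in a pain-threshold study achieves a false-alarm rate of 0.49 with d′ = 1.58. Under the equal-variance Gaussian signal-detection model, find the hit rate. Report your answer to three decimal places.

z(false-alarm rate) = z(0.49) = -0.0251
z(H) = z(FA) + d' = -0.0251 + 1.58 = 1.5549
hit rate = Φ(1.5549) = 0.9400

hit rate = 0.940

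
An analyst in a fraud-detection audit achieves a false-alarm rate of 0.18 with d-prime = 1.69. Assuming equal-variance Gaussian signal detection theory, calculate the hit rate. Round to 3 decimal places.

hit rate = 0.781

z(false-alarm rate) = z(0.18) = -0.9154
z(H) = z(FA) + d' = -0.9154 + 1.69 = 0.7746
hit rate = Φ(0.7746) = 0.7807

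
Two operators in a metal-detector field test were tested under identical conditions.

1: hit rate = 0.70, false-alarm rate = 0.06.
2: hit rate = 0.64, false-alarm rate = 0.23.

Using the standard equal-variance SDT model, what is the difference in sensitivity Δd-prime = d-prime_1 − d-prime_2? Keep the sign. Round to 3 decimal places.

1: z(0.70) = 0.5244, z(0.06) = -1.5548, d' = 2.0792
2: z(0.64) = 0.3585, z(0.23) = -0.7388, d' = 1.0973
Δd' = d'_1 − d'_2 = 2.0792 − 1.0973 = 0.9819
1 has the higher sensitivity.

Δd-prime = 0.982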